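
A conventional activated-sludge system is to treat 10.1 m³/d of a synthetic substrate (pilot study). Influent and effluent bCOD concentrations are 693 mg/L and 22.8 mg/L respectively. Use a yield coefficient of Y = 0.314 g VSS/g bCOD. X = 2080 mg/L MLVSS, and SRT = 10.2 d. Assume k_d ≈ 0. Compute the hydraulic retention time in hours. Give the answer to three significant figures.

Biomass mass balance (decay neglected): V·X = Y·Q·(S₀ − S)·θ_c, so V = 0.314 × 10.1 × (693 − 22.8) × 10.2 / 2080 = 10.42 m³.
HRT = V/Q = 10.42 m³ / 10.1 m³·d⁻¹ = 1.032 d × 24 = 24.77 h.

τ ≈ 24.8 h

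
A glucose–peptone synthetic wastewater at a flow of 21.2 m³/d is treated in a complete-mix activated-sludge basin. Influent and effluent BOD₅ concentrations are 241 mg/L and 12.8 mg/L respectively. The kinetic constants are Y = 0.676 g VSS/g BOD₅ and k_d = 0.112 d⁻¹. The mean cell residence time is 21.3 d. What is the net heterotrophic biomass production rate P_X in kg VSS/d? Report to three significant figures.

P_X ≈ 0.966 kg VSS/d

Observed yield with endogenous decay: Y_obs = Y / (1 + k_d·θ_c) = 0.676 / (1 + 0.112 × 21.3) = 0.676 / 3.386 = 0.1997 g VSS/g BOD₅.
Substrate removed = Q·(S₀ − S) = 21.2 m³/d × (241 − 12.8) g/m³ = 4.84×10^3 g/d = 4.838 kg/d.
Net biomass production P_X = Y_obs × Q·(S₀ − S) = 0.1997 × 4.838 = 0.9660 kg VSS/d.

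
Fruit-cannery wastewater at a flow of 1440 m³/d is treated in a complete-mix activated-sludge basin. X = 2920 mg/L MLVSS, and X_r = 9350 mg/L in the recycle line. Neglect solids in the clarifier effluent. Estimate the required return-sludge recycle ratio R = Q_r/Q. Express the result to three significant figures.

R ≈ 0.454

R = Q_r/Q = X/(X_r − X) = 2920 / (9350 − 2920) = 0.4541.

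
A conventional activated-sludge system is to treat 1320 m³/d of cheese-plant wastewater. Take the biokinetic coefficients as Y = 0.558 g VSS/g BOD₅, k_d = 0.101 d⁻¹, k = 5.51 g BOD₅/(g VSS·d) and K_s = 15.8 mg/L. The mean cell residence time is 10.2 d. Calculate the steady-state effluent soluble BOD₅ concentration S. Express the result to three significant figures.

S ≈ 1.09 mg/L

For a completely mixed reactor with recycle the Lawrence–McCarty relation gives S = K_s·(1 + k_d·θ_c) / [θ_c·(Y·k − k_d) − 1] = 15.8 × (1 + 0.101 × 10.2) / [10.2 × (0.558 × 5.51 − 0.101) − 1] = 32.08 / 29.33 = 1.094 mg/L.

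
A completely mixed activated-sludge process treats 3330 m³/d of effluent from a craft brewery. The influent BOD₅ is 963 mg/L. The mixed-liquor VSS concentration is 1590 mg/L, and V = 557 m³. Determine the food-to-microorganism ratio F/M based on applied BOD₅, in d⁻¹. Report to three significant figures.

Food-to-microorganism ratio F/M = Q S₀ / (V X) = 3330 × 963 / (557.0 × 1590) = 3.621 d⁻¹.

F/M ≈ 3.62 d⁻¹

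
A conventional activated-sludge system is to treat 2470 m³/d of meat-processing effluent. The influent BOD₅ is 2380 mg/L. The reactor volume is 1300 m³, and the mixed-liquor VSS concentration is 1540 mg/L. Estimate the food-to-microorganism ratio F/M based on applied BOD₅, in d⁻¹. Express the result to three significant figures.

F/M ≈ 2.94 d⁻¹

Food-to-microorganism ratio F/M = Q S₀ / (V X) = 2470 × 2380 / (1300 × 1540) = 2.936 d⁻¹.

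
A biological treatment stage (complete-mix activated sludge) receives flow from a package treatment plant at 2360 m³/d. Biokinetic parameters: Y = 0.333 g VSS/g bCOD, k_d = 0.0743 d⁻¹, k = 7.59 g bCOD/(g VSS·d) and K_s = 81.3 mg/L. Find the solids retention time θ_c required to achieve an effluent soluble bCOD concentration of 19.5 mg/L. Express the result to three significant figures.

θ_c ≈ 2.41 d

Specific growth rate at S = 19.5 mg/L: μ = YkS/(K_s+S) = 0.333·7.59·19.5/(81.3+19.5) = 0.4889 d⁻¹.
1/θ_c = 0.4889 − 0.0743 = 0.4146 d⁻¹, so θ_c = 2.412 d.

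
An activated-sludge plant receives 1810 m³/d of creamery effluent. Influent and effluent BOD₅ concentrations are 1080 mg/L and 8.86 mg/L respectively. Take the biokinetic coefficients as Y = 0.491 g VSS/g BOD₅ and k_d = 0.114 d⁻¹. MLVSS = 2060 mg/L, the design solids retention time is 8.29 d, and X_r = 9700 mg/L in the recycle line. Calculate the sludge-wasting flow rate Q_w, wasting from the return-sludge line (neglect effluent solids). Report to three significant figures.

Steady-state biomass mass balance: V·X·(1 + k_d·θ_c) = Y·Q·(S₀ − S)·θ_c, so V = 0.491 × 1810 × (1080 − 8.86) × 8.29 / [2060 × (1 + 0.114 × 8.29)] = 7.89×10^6 / 4007 = 1970 m³.
θ_c = V·X/(Q_w·X_r) when wasting from the recycle, so Q_w = V·X/(θ_c·X_r) = 1970 × 2060 / (8.29 × 9700) = 50.45 m³/d.

Q_w ≈ 50.5 m³/d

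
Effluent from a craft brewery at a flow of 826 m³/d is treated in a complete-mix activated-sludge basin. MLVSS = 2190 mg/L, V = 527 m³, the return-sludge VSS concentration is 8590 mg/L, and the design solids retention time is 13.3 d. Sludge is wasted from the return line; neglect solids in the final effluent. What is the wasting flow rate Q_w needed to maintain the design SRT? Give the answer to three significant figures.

Q_w = (V·X)/(θ_c X_r) = 527.0 × 2190 / (13.3 × 8590) = 10.10 m³/d.

Q_w ≈ 10.1 m³/d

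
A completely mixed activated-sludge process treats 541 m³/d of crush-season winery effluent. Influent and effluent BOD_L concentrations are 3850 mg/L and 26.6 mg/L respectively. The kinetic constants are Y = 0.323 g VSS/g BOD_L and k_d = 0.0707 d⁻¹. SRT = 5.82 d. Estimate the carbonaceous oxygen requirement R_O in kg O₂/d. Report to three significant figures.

R_O ≈ 1400 kg O₂/d

The observed yield is Y_obs = Y/(1 + k_d·θ_c) = 0.323 / (1 + 0.0707 × 5.82) = 0.323 / 1.411 = 0.2288 g VSS per g BOD_L removed.
ΔS = 3850 − 26.6 = 3823 mg/L, so the substrate removal rate is 541 × 3823/1000 = 2068 kg BOD_L/d.
Net sludge production P_X = 0.2288 × 2068 = 473.3 kg VSS/d.
R_O = Q·(S₀ − S) − 1.42·P_X = 2068 − 1.42 × 473.3 = 1396 kg O₂/d.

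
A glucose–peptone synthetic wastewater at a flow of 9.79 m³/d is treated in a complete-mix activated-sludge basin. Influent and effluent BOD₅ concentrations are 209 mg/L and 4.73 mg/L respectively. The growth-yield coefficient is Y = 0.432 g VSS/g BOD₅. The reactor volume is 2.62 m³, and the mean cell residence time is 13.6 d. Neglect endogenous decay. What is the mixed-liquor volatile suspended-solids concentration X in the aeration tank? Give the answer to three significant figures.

X ≈ 4480 mg/L

Without decay, X = Y Q (S₀−S) θ_c / V = 0.432 × 9.79 × (209 − 4.73) × 13.6 / 2.62 = 4484 mg/L.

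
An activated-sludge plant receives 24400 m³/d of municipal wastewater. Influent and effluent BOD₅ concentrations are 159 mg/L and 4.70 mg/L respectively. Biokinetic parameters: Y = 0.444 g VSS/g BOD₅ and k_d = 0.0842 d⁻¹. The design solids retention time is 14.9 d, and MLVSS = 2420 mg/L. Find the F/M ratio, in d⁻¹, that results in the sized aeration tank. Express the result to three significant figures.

Rearranging the biomass balance for a CMAS with decay, V = Y·Q·ΔS·θ_c / [X·(1+k_d θ_c)] = 0.444 × 24400 × (159 − 4.70) × 14.9 / [2420 × (1 + 0.0842 × 14.9)] = 2.49×10^7 / 5456 = 4565 m³.
Food-to-microorganism ratio F/M = Q S₀ / (V X) = 24400 × 159 / (4565 × 2420) = 0.3512 d⁻¹.

F/M ≈ 0.351 d⁻¹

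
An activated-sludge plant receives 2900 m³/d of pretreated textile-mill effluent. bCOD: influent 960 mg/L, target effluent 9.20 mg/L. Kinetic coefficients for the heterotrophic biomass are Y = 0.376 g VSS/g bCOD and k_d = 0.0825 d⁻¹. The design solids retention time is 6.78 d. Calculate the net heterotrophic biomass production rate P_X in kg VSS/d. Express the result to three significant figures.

Y_obs = Y / (1 + k_d θ_c) = 0.376 / (1 + 0.0825 × 6.78) = 0.376 / 1.559 = 0.2411.
Q·(S₀ − S) = 2900 × (960 − 9.20) × 10⁻³ = 2757 kg/d removed.
So the net sludge growth is P_X = 0.2411 × 2757 = 664.9 kg VSS/d.

P_X ≈ 665 kg VSS/d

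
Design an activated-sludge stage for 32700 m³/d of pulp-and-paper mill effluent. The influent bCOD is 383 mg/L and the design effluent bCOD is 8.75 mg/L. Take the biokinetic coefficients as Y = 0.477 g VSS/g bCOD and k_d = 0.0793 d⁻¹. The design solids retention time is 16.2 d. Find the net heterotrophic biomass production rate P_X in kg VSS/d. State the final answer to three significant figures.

Correct the yield for decay: Y_obs = Y/(1 + k_d θ_c) = 0.477 / (1 + 0.0793 × 16.2) = 0.477 / 2.285 = 0.2088.
Mass of bCOD removed per day: Q(S₀ − S) = 32700 × 374.2 g/m³ = 12238 kg/d.
So the net sludge growth is P_X = 0.2088 × 12238 = 2555 kg VSS/d.

P_X ≈ 2560 kg VSS/d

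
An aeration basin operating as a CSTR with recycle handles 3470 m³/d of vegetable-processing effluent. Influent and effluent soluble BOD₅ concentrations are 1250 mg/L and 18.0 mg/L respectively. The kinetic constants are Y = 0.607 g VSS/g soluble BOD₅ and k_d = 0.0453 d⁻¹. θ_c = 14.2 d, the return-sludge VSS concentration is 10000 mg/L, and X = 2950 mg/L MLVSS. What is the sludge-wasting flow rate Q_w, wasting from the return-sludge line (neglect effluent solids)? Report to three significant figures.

Rearranging the biomass balance for a CMAS with decay, V = Y·Q·ΔS·θ_c / [X·(1+k_d θ_c)] = 0.607 × 3470 × (1250 − 18.0) × 14.2 / [2950 × (1 + 0.0453 × 14.2)] = 3.68×10^7 / 4848 = 7601 m³.
θ_c = V·X/(Q_w·X_r) when wasting from the recycle, so Q_w = V·X/(θ_c·X_r) = 7601 × 2950 / (14.2 × 10000) = 157.9 m³/d.

Q_w ≈ 158 m³/d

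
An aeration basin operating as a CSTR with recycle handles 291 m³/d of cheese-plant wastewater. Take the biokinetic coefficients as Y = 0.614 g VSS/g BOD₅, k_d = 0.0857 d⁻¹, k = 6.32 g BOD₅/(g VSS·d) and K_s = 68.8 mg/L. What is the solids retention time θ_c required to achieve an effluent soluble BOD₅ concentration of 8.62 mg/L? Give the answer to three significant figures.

At the target effluent, Y k S/(K_s+S) = 0.614×6.32×8.62/77.42 = 0.4321 d⁻¹.
Then 1/θ_c = μ − k_d = 0.4321 − 0.0857 = 0.3464 d⁻¹, giving θ_c = 2.887 d.

θ_c ≈ 2.89 d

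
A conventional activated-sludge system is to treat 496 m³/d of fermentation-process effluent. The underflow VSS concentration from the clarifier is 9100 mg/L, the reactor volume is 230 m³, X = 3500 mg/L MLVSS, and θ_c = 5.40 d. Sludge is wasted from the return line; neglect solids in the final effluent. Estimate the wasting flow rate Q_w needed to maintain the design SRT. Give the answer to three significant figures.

Q_w ≈ 16.4 m³/d

Wasting from the return line (neglecting effluent solids): Q_w = V·X / (θ_c·X_r) = 230.0 × 3500 / (5.40 × 9100) = 16.38 m³/d.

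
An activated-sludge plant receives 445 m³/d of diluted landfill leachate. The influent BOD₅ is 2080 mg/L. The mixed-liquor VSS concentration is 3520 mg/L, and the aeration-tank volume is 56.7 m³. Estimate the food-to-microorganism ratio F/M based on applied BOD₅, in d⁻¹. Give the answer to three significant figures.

F/M = applied load / biomass = Q·S₀/(V·X) = 445 × 2080 / (56.70 × 3520) = 4.638 d⁻¹.

F/M ≈ 4.64 d⁻¹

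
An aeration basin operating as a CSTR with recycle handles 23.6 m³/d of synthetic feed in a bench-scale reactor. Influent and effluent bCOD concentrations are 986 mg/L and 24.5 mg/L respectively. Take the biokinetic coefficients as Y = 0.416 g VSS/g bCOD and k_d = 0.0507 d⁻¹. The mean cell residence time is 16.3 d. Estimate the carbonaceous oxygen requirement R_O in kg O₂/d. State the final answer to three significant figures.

R_O ≈ 15.4 kg O₂/d

Y_obs = Y / (1 + k_d θ_c) = 0.416 / (1 + 0.0507 × 16.3) = 0.416 / 1.826 = 0.2278.
Q·(S₀ − S) = 23.6 × (986 − 24.5) × 10⁻³ = 22.69 kg/d removed.
P_X = Y_obs·Q·(S₀ − S) = 0.2278 × 22.69 = 5.168 kg VSS/d.
Carbonaceous O₂ demand = substrate oxidised − cell-mass equivalent = 22.69 − 1.42 × 5.168 = 15.35 kg O₂/d.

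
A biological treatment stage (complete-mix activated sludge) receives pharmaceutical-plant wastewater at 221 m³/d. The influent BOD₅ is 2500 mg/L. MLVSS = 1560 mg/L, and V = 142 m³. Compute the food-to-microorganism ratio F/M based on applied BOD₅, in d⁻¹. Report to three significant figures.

Food-to-microorganism ratio F/M = Q S₀ / (V X) = 221 × 2500 / (142.0 × 1560) = 2.494 d⁻¹.

F/M ≈ 2.49 d⁻¹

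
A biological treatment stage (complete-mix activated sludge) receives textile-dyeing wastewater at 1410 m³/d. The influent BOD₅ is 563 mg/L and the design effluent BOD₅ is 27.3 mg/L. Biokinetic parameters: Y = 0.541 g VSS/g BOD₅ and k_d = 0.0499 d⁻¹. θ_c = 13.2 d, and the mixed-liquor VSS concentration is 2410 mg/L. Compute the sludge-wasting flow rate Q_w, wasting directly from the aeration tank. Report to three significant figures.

Q_w ≈ 102 m³/d

Rearranging the biomass balance for a CMAS with decay, V = Y·Q·ΔS·θ_c / [X·(1+k_d θ_c)] = 0.541 × 1410 × (563 − 27.3) × 13.2 / [2410 × (1 + 0.0499 × 13.2)] = 5.39×10^6 / 3997 = 1349 m³.
Wasting from the aeration tank: Q_w = V / θ_c = 1349 / 13.2 = 102.2 m³/d.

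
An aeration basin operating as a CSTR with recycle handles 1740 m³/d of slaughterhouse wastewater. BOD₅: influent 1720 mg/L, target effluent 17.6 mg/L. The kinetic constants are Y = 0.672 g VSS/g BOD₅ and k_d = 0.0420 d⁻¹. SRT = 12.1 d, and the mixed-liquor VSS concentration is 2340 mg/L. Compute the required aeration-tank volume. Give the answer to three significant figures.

From the SRT design equation V = Y Q (S₀−S) θ_c / [X (1 + k_d θ_c)] = 0.672 × 1740 × (1720 − 17.6) × 12.1 / [2340 × (1 + 0.0420 × 12.1)] = 2.41×10^7 / 3529 = 6825 m³.

V ≈ 6820 m³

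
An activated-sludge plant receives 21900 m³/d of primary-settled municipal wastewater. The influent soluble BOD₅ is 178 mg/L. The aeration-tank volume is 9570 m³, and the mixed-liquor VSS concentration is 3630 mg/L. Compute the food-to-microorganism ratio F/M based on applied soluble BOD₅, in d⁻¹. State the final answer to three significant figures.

Food-to-microorganism ratio F/M = Q S₀ / (V X) = 21900 × 178 / (9570 × 3630) = 0.1122 d⁻¹.

F/M ≈ 0.112 d⁻¹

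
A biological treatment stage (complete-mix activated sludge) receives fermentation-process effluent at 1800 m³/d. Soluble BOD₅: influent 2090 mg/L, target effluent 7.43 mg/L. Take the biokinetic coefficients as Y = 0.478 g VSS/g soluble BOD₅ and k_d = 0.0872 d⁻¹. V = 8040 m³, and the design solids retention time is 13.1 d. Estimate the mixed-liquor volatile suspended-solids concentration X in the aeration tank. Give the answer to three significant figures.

Solving the biomass balance for X: X = Y Q (S₀−S) θ_c / [V (1+k_d θ_c)] = 0.478 × 1800 × (2090 − 7.43) × 13.1 / [8040 × (1 + 0.0872 × 13.1)] = 1363 mg/L.

X ≈ 1360 mg/L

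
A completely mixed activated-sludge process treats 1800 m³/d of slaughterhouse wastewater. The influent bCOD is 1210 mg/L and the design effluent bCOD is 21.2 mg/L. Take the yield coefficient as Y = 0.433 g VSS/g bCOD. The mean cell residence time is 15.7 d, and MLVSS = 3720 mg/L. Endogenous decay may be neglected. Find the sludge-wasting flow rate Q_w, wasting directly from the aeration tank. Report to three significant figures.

Q_w ≈ 249 m³/d

With k_d = 0 the design equation reduces to V = Y Q (S₀−S) θ_c / X = 0.433 × 1800 × (1210 − 21.2) × 15.7 / 3720 = 3910 m³.
Wasting from the aeration tank: Q_w = V / θ_c = 3910 / 15.7 = 249.1 m³/d.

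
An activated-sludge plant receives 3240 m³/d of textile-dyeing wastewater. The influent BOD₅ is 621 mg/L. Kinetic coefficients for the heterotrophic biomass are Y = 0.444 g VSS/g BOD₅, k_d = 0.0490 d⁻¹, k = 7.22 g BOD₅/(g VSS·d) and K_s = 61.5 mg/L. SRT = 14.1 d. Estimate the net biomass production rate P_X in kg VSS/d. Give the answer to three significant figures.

From the Monod/SRT balance for a CMAS, S = K_s·(1+k_d θ_c)/[θ_c·(Y k − k_d) − 1] = 61.5 × (1 + 0.0490 × 14.1) / [14.1 × (0.444 × 7.22 − 0.0490) − 1] = 104.0 / 43.51 = 2.390 mg/L.
Correct the yield for decay: Y_obs = Y/(1 + k_d θ_c) = 0.444 / (1 + 0.0490 × 14.1) = 0.444 / 1.691 = 0.2626.
Substrate removed = Q·(S₀ − S) = 3240 m³/d × (621 − 2.39) g/m³ = 2×10^6 g/d = 2004 kg/d.
Biomass produced: P_X = Y_obs·Q·ΔS = 0.2626 × 2004 ≈ 526.3 kg VSS/d.

P_X ≈ 526 kg VSS/d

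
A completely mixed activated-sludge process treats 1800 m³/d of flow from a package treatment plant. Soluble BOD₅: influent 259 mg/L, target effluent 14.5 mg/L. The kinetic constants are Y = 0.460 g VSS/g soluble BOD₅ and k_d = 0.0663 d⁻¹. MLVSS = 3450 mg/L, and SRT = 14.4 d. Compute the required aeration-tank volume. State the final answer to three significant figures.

V ≈ 432 m³

Steady-state biomass mass balance: V·X·(1 + k_d·θ_c) = Y·Q·(S₀ − S)·θ_c, so V = 0.460 × 1800 × (259 − 14.5) × 14.4 / [3450 × (1 + 0.0663 × 14.4)] = 2.92×10^6 / 6744 = 432.3 m³.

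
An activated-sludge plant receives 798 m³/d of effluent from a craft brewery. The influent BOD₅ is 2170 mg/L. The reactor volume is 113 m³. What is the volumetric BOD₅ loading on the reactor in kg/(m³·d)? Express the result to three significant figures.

L_v ≈ 15.3 kg BOD₅/(m³·d)

Volumetric loading L_v = Q·S₀ / V = 798 × 2170 g/m³ / 113.0 m³ = 15324 g/(m³·d) = 15.32 kg BOD₅/(m³·d).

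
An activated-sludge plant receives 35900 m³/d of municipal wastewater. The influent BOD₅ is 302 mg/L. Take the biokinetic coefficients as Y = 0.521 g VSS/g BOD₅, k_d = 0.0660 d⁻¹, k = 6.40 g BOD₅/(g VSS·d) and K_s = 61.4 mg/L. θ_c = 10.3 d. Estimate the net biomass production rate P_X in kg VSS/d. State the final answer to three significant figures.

P_X ≈ 3330 kg VSS/d

From the Monod/SRT balance for a CMAS, S = K_s·(1+k_d θ_c)/[θ_c·(Y k − k_d) − 1] = 61.4 × (1 + 0.0660 × 10.3) / [10.3 × (0.521 × 6.40 − 0.0660) − 1] = 103.1 / 32.66 = 3.158 mg/L.
Y_obs = Y / (1 + k_d θ_c) = 0.521 / (1 + 0.0660 × 10.3) = 0.521 / 1.680 = 0.3102.
ΔS = 302 − 3.16 = 298.8 mg/L, so the substrate removal rate is 35900 × 298.8/1000 = 10728 kg BOD₅/d.
P_X = Y_obs · Q(S₀ − S) = 0.3102 × 10728 = 3327 kg VSS/d.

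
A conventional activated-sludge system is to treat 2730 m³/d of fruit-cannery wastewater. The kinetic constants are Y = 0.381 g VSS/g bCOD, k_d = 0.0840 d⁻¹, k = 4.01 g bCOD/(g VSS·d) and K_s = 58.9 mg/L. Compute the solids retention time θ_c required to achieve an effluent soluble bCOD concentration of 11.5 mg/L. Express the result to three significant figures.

From 1/θ_c = Y·k·S/(K_s + S) − k_d: Y·k·S/(K_s+S) = 0.381 × 4.01 × 11.5 / (58.9 + 11.5) = 0.2496 d⁻¹.
Then 1/θ_c = μ − k_d = 0.2496 − 0.0840 = 0.1656 d⁻¹, giving θ_c = 6.040 d.

θ_c ≈ 6.04 d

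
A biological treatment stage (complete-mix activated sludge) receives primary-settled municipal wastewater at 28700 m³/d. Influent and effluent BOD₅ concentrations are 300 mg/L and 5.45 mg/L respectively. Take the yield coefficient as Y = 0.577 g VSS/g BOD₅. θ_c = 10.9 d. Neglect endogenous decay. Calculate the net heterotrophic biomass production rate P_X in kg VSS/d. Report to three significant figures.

With endogenous decay neglected, the observed yield equals the true yield: Y_obs = Y = 0.577 g VSS/g BOD₅.
Mass of BOD₅ removed per day: Q(S₀ − S) = 28700 × 294.6 g/m³ = 8454 kg/d.
So the net sludge growth is P_X = 0.5770 × 8454 = 4878 kg VSS/d.

P_X ≈ 4880 kg VSS/d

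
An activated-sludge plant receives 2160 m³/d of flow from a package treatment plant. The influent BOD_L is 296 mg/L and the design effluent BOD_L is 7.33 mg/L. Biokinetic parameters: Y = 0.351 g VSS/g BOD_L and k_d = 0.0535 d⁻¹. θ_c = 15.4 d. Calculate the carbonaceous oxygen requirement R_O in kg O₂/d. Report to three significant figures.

R_O ≈ 453 kg O₂/d

Observed yield with endogenous decay: Y_obs = Y / (1 + k_d·θ_c) = 0.351 / (1 + 0.0535 × 15.4) = 0.351 / 1.824 = 0.1924 g VSS/g BOD_L.
Mass of BOD_L removed per day: Q(S₀ − S) = 2160 × 288.7 g/m³ = 623.5 kg/d.
Net sludge production P_X = 0.1924 × 623.5 = 120.0 kg VSS/d.
Carbonaceous O₂ demand = substrate oxidised − cell-mass equivalent = 623.5 − 1.42 × 120.0 = 453.1 kg O₂/d.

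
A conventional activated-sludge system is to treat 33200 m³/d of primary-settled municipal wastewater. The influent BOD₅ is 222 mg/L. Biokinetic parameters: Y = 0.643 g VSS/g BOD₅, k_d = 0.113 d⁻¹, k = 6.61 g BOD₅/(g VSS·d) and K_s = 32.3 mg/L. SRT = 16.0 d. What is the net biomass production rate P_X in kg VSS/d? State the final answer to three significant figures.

From the Monod/SRT balance for a CMAS, S = K_s·(1+k_d θ_c)/[θ_c·(Y k − k_d) − 1] = 32.3 × (1 + 0.113 × 16.0) / [16.0 × (0.643 × 6.61 − 0.113) − 1] = 90.70 / 65.20 = 1.391 mg/L.
Observed yield with endogenous decay: Y_obs = Y / (1 + k_d·θ_c) = 0.643 / (1 + 0.113 × 16.0) = 0.643 / 2.808 = 0.2290 g VSS/g BOD₅.
Q·(S₀ − S) = 33200 × (222 − 1.39) × 10⁻³ = 7324 kg/d removed.
So the net sludge growth is P_X = 0.2290 × 7324 = 1677 kg VSS/d.

P_X ≈ 1680 kg VSS/d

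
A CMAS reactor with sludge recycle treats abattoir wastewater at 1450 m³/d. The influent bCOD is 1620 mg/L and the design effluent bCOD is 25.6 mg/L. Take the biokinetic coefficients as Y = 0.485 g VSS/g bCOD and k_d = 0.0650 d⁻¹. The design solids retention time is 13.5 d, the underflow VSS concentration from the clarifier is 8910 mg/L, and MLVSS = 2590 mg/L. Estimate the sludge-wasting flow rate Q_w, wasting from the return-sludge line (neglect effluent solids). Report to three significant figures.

Steady-state biomass mass balance: V·X·(1 + k_d·θ_c) = Y·Q·(S₀ − S)·θ_c, so V = 0.485 × 1450 × (1620 − 25.6) × 13.5 / [2590 × (1 + 0.0650 × 13.5)] = 1.51×10^7 / 4863 = 3113 m³.
Wasting from the return line (neglecting effluent solids): Q_w = V·X / (θ_c·X_r) = 3113 × 2590 / (13.5 × 8910) = 67.03 m³/d.

Q_w ≈ 67.0 m³/d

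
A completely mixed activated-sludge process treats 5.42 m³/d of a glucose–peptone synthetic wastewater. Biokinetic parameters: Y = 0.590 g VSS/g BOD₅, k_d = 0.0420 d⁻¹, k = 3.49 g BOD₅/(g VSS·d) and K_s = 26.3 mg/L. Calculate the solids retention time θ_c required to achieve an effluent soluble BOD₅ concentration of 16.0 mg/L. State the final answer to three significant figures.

From 1/θ_c = Y·k·S/(K_s + S) − k_d: Y·k·S/(K_s+S) = 0.590 × 3.49 × 16.0 / (26.3 + 16.0) = 0.7789 d⁻¹.
Then 1/θ_c = μ − k_d = 0.7789 − 0.0420 = 0.7369 d⁻¹, giving θ_c = 1.357 d.

θ_c ≈ 1.36 d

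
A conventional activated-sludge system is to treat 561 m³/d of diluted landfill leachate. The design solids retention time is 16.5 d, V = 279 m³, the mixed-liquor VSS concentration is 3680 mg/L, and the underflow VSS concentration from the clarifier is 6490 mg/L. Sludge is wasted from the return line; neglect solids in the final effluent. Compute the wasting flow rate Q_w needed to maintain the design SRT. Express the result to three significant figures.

θ_c = V·X/(Q_w·X_r) when wasting from the recycle, so Q_w = V·X/(θ_c·X_r) = 279.0 × 3680 / (16.5 × 6490) = 9.588 m³/d.

Q_w ≈ 9.59 m³/d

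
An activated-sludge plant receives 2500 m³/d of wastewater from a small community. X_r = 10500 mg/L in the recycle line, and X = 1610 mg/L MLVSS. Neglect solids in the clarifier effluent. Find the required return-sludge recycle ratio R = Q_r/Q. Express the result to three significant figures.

R ≈ 0.181

Solids balance on the clarifier gives (1+R)X = R·X_r, so R = X/(X_r − X) = 1610 / (10500 − 1610) = 0.1811.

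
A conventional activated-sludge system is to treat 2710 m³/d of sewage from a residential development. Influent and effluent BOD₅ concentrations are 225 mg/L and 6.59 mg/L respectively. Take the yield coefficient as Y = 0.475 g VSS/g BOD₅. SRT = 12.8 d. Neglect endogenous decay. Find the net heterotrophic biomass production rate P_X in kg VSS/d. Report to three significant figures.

P_X ≈ 281 kg VSS/d

No decay correction is needed, so Y_obs = Y = 0.475.
ΔS = 225 − 6.59 = 218.4 mg/L, so the substrate removal rate is 2710 × 218.4/1000 = 591.9 kg BOD₅/d.
Biomass produced: P_X = Y_obs·Q·ΔS = 0.4750 × 591.9 ≈ 281.1 kg VSS/d.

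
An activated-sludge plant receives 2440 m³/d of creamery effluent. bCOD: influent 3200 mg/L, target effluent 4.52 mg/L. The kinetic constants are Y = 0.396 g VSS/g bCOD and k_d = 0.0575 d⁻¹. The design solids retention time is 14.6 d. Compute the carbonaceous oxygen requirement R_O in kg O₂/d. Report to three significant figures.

R_O ≈ 5410 kg O₂/d

Observed yield with endogenous decay: Y_obs = Y / (1 + k_d·θ_c) = 0.396 / (1 + 0.0575 × 14.6) = 0.396 / 1.840 = 0.2153 g VSS/g bCOD.
Mass of bCOD removed per day: Q(S₀ − S) = 2440 × 3195 g/m³ = 7797 kg/d.
Net sludge production P_X = 0.2153 × 7797 = 1678 kg VSS/d.
Carbonaceous O₂ demand = substrate oxidised − cell-mass equivalent = 7797 − 1.42 × 1678 = 5414 kg O₂/d.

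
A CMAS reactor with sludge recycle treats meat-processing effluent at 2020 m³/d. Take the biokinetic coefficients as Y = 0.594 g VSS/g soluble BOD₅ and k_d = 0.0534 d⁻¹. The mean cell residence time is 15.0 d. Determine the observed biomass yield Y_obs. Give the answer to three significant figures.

Correct the yield for decay: Y_obs = Y/(1 + k_d θ_c) = 0.594 / (1 + 0.0534 × 15.0) = 0.594 / 1.801 = 0.3298.

Y_obs ≈ 0.330 g VSS/g soluble BOD₅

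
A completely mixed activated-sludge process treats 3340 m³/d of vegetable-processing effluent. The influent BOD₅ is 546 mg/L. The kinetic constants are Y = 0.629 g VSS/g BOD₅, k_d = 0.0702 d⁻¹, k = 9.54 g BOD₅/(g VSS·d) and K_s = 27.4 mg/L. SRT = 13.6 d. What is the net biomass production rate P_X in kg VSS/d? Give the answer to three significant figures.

P_X ≈ 586 kg VSS/d

Effluent substrate depends only on kinetics and SRT: S = K_s(1 + k_d θ_c) / [θ_c(Yk − k_d) − 1] = 27.4 × (1 + 0.0702 × 13.6) / [13.6 × (0.629 × 9.54 − 0.0702) − 1] = 53.56 / 79.65 = 0.6724 mg/L.
Correct the yield for decay: Y_obs = Y/(1 + k_d θ_c) = 0.629 / (1 + 0.0702 × 13.6) = 0.629 / 1.955 = 0.3218.
Substrate removed = Q·(S₀ − S) = 3340 m³/d × (546 − 0.672) g/m³ = 1.82×10^6 g/d = 1821 kg/d.
Biomass produced: P_X = Y_obs·Q·ΔS = 0.3218 × 1821 ≈ 586.1 kg VSS/d.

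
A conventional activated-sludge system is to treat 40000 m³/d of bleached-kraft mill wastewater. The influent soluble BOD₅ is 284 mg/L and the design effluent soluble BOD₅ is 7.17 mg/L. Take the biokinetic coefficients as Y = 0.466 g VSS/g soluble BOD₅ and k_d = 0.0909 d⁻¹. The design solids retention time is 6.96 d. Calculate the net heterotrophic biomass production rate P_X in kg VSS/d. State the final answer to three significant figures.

Correct the yield for decay: Y_obs = Y/(1 + k_d θ_c) = 0.466 / (1 + 0.0909 × 6.96) = 0.466 / 1.633 = 0.2854.
Q·(S₀ − S) = 40000 × (284 − 7.17) × 10⁻³ = 11073 kg/d removed.
P_X = Y_obs · Q(S₀ − S) = 0.2854 × 11073 = 3161 kg VSS/d.

P_X ≈ 3160 kg VSS/d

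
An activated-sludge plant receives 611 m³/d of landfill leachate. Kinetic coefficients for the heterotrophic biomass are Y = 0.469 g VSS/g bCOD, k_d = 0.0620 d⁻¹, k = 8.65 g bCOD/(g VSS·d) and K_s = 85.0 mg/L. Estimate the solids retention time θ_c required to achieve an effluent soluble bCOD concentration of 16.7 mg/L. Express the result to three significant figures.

θ_c ≈ 1.66 d

From 1/θ_c = Y·k·S/(K_s + S) − k_d: Y·k·S/(K_s+S) = 0.469 × 8.65 × 16.7 / (85.0 + 16.7) = 0.6662 d⁻¹.
Then 1/θ_c = μ − k_d = 0.6662 − 0.0620 = 0.6042 d⁻¹, giving θ_c = 1.655 d.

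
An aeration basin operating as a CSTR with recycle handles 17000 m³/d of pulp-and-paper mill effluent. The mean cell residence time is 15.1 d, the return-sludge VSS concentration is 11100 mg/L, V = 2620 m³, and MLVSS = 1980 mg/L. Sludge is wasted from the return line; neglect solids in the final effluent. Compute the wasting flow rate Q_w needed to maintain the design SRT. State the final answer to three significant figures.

Wasting from the return line (neglecting effluent solids): Q_w = V·X / (θ_c·X_r) = 2620 × 1980 / (15.1 × 11100) = 30.95 m³/d.

Q_w ≈ 31.0 m³/d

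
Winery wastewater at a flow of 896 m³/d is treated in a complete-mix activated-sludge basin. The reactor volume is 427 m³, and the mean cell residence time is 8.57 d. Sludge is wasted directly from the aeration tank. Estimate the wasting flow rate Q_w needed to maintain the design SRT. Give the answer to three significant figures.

Wasting from the aeration tank: Q_w = V / θ_c = 427.0 / 8.57 = 49.82 m³/d.

Q_w ≈ 49.8 m³/d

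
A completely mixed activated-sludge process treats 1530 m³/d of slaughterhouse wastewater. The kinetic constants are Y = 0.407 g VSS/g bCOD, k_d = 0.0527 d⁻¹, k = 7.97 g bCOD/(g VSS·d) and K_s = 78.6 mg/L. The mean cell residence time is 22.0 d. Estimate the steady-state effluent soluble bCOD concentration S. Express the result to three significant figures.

Effluent substrate depends only on kinetics and SRT: S = K_s(1 + k_d θ_c) / [θ_c(Yk − k_d) − 1] = 78.6 × (1 + 0.0527 × 22.0) / [22.0 × (0.407 × 7.97 − 0.0527) − 1] = 169.7 / 69.20 = 2.453 mg/L.

S ≈ 2.45 mg/L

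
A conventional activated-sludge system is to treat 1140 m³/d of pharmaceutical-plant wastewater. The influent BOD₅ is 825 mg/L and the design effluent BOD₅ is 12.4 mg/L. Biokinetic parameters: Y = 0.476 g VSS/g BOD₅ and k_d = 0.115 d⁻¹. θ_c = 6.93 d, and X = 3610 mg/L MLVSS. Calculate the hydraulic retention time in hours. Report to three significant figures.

τ ≈ 9.92 h

From the SRT design equation V = Y Q (S₀−S) θ_c / [X (1 + k_d θ_c)] = 0.476 × 1140 × (825 − 12.4) × 6.93 / [3610 × (1 + 0.115 × 6.93)] = 3.06×10^6 / 6487 = 471.1 m³.
τ = V/Q = 471.1/1140 = 0.4132 d, or 9.917 h.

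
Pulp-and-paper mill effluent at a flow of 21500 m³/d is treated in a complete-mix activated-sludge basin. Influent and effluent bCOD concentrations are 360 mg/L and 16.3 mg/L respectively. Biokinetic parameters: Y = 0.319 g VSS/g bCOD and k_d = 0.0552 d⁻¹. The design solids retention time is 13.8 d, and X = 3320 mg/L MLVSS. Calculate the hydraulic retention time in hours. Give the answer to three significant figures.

Rearranging the biomass balance for a CMAS with decay, V = Y·Q·ΔS·θ_c / [X·(1+k_d θ_c)] = 0.319 × 21500 × (360 − 16.3) × 13.8 / [3320 × (1 + 0.0552 × 13.8)] = 3.25×10^7 / 5849 = 5562 m³.
Hydraulic retention time τ = V/Q = 5562 / 21500 = 0.2587 d = 6.208 h.

τ ≈ 6.21 h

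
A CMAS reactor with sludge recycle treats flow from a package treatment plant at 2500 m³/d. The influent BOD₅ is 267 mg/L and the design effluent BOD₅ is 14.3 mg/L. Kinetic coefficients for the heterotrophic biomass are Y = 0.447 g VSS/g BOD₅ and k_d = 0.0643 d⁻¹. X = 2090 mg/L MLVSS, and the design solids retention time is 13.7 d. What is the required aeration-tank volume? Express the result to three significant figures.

V ≈ 984 m³

Rearranging the biomass balance for a CMAS with decay, V = Y·Q·ΔS·θ_c / [X·(1+k_d θ_c)] = 0.447 × 2500 × (267 − 14.3) × 13.7 / [2090 × (1 + 0.0643 × 13.7)] = 3.87×10^6 / 3931 = 984.1 m³.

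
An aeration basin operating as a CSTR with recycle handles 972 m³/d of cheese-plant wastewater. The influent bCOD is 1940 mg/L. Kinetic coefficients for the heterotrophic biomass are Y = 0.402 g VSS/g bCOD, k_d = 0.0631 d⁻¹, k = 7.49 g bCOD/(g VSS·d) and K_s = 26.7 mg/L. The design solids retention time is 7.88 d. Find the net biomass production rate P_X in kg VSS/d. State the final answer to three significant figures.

Effluent substrate depends only on kinetics and SRT: S = K_s(1 + k_d θ_c) / [θ_c(Yk − k_d) − 1] = 26.7 × (1 + 0.0631 × 7.88) / [7.88 × (0.402 × 7.49 − 0.0631) − 1] = 39.98 / 22.23 = 1.798 mg/L.
Correct the yield for decay: Y_obs = Y/(1 + k_d θ_c) = 0.402 / (1 + 0.0631 × 7.88) = 0.402 / 1.497 = 0.2685.
Substrate removed = Q·(S₀ − S) = 972 m³/d × (1940 − 1.80) g/m³ = 1.88×10^6 g/d = 1884 kg/d.
Net biomass production P_X = Y_obs × Q·(S₀ − S) = 0.2685 × 1884 = 505.8 kg VSS/d.

P_X ≈ 506 kg VSS/d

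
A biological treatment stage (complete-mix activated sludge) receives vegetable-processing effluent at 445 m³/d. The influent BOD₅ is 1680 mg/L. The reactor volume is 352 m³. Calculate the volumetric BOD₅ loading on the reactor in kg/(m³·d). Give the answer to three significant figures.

L_v ≈ 2.12 kg BOD₅/(m³·d)

Applied BOD₅ load per unit volume = Q·S₀/V = (445 × 1680/1000)/352.0 = 2.124 kg BOD₅·m⁻³·d⁻¹.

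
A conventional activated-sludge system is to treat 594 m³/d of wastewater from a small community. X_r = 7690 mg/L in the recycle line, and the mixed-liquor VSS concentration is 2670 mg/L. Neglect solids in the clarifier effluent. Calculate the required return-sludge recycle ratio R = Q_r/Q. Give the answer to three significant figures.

R ≈ 0.532

R = Q_r/Q = X/(X_r − X) = 2670 / (7690 − 2670) = 0.5319.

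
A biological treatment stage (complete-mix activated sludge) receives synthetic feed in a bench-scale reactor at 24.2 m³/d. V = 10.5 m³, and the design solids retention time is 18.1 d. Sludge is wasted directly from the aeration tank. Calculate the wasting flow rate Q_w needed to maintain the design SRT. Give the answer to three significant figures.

Wasting from the aeration tank: Q_w = V / θ_c = 10.50 / 18.1 = 0.5801 m³/d.

Q_w ≈ 0.580 m³/d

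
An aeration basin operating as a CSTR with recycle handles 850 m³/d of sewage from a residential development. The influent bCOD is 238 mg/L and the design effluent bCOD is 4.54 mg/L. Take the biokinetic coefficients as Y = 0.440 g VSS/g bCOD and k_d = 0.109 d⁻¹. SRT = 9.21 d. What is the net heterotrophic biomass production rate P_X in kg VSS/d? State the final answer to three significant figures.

P_X ≈ 43.6 kg VSS/d

Correct the yield for decay: Y_obs = Y/(1 + k_d θ_c) = 0.440 / (1 + 0.109 × 9.21) = 0.440 / 2.004 = 0.2196.
Mass of bCOD removed per day: Q(S₀ − S) = 850 × 233.5 g/m³ = 198.4 kg/d.
P_X = Y_obs · Q(S₀ − S) = 0.2196 × 198.4 = 43.57 kg VSS/d.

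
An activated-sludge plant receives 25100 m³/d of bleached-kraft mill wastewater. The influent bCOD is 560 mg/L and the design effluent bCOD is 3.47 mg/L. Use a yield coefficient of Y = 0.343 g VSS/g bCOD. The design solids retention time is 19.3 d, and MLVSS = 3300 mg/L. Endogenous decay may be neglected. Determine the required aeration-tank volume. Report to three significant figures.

Biomass mass balance (decay neglected): V·X = Y·Q·(S₀ − S)·θ_c, so V = 0.343 × 25100 × (560 − 3.47) × 19.3 / 3300 = 28022 m³.

V ≈ 28000 m³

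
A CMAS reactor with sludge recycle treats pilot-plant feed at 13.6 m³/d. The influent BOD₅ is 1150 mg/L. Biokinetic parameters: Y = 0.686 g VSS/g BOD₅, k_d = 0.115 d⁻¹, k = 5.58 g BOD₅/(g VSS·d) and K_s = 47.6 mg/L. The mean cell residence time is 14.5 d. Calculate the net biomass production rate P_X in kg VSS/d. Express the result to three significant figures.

Effluent substrate depends only on kinetics and SRT: S = K_s(1 + k_d θ_c) / [θ_c(Yk − k_d) − 1] = 47.6 × (1 + 0.115 × 14.5) / [14.5 × (0.686 × 5.58 − 0.115) − 1] = 127.0 / 52.84 = 2.403 mg/L.
The observed yield is Y_obs = Y/(1 + k_d·θ_c) = 0.686 / (1 + 0.115 × 14.5) = 0.686 / 2.667 = 0.2572 g VSS per g BOD₅ removed.
Mass of BOD₅ removed per day: Q(S₀ − S) = 13.6 × 1148 g/m³ = 15.61 kg/d.
Net biomass production P_X = Y_obs × Q·(S₀ − S) = 0.2572 × 15.61 = 4.014 kg VSS/d.

P_X ≈ 4.01 kg VSS/d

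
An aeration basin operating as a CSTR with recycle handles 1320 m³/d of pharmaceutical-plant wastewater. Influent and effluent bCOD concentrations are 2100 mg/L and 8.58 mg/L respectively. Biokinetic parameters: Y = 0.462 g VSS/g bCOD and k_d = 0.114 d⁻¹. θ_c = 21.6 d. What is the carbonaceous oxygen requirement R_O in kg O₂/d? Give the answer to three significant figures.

Y_obs = Y / (1 + k_d θ_c) = 0.462 / (1 + 0.114 × 21.6) = 0.462 / 3.462 = 0.1334.
ΔS = 2100 − 8.58 = 2091 mg/L, so the substrate removal rate is 1320 × 2091/1000 = 2761 kg bCOD/d.
Biomass synthesised: P_X = Y_obs × 2761 = 368.4 kg VSS/d.
R_O = Q·ΔS − 1.42 P_X = 2761 − 523.1 = 2238 kg O₂/d.

R_O ≈ 2240 kg O₂/d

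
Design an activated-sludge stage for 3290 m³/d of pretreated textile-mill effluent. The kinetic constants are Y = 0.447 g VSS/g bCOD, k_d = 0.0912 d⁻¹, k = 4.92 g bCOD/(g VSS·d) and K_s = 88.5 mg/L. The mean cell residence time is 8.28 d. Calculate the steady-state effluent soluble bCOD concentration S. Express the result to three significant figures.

From the Monod/SRT balance for a CMAS, S = K_s·(1+k_d θ_c)/[θ_c·(Y k − k_d) − 1] = 88.5 × (1 + 0.0912 × 8.28) / [8.28 × (0.447 × 4.92 − 0.0912) − 1] = 155.3 / 16.45 = 9.440 mg/L.

S ≈ 9.44 mg/L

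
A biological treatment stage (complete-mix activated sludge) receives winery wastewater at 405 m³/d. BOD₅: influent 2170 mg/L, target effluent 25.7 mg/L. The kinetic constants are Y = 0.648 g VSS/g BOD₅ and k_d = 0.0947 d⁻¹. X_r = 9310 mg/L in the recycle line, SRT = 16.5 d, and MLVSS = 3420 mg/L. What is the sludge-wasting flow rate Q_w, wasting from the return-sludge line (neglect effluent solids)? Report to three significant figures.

Q_w ≈ 23.6 m³/d

Rearranging the biomass balance for a CMAS with decay, V = Y·Q·ΔS·θ_c / [X·(1+k_d θ_c)] = 0.648 × 405 × (2170 − 25.7) × 16.5 / [3420 × (1 + 0.0947 × 16.5)] = 9.29×10^6 / 8764 = 1060 m³.
Wasting from the return line (neglecting effluent solids): Q_w = V·X / (θ_c·X_r) = 1060 × 3420 / (16.5 × 9310) = 23.59 m³/d.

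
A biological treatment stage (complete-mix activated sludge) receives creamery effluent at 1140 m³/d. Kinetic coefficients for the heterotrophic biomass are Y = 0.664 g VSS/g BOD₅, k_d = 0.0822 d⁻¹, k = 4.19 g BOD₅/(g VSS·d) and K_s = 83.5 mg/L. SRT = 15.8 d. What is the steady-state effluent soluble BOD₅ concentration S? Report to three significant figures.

For a completely mixed reactor with recycle the Lawrence–McCarty relation gives S = K_s·(1 + k_d·θ_c) / [θ_c·(Y·k − k_d) − 1] = 83.5 × (1 + 0.0822 × 15.8) / [15.8 × (0.664 × 4.19 − 0.0822) − 1] = 191.9 / 41.66 = 4.608 mg/L.

S ≈ 4.61 mg/L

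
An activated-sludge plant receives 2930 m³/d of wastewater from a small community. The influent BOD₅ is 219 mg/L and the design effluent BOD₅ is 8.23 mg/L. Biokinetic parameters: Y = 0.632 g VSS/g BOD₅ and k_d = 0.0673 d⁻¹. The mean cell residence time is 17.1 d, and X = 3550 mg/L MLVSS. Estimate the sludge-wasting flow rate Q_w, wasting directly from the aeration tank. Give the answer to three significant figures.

Rearranging the biomass balance for a CMAS with decay, V = Y·Q·ΔS·θ_c / [X·(1+k_d θ_c)] = 0.632 × 2930 × (219 − 8.23) × 17.1 / [3550 × (1 + 0.0673 × 17.1)] = 6.67×10^6 / 7635 = 874.1 m³.
With mixed-liquor wasting, θ_c = V/Q_w, so Q_w = V/θ_c = 874.1/17.1 = 51.12 m³/d.

Q_w ≈ 51.1 m³/d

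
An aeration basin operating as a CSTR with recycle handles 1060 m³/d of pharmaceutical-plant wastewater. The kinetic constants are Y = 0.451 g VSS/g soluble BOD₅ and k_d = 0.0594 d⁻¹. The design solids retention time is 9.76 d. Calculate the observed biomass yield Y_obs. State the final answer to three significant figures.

Correct the yield for decay: Y_obs = Y/(1 + k_d θ_c) = 0.451 / (1 + 0.0594 × 9.76) = 0.451 / 1.580 = 0.2855.

Y_obs ≈ 0.285 g VSS/g soluble BOD₅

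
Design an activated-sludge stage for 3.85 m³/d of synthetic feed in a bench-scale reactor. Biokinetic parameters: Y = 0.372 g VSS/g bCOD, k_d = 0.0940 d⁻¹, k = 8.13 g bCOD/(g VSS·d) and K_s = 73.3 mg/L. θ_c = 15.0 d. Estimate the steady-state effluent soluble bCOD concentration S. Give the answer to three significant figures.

S ≈ 4.11 mg/L

From the Monod/SRT balance for a CMAS, S = K_s·(1+k_d θ_c)/[θ_c·(Y k − k_d) − 1] = 73.3 × (1 + 0.0940 × 15.0) / [15.0 × (0.372 × 8.13 − 0.0940) − 1] = 176.7 / 42.96 = 4.112 mg/L.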